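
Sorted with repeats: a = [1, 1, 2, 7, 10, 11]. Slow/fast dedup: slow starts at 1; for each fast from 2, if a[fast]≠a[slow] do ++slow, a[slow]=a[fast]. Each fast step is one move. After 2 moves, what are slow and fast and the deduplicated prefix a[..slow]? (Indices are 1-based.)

(s=1,f=2) a[fast]=1=a[slow] dup → fast++
(s=1,f=3) a[fast]=2≠a[slow]=1 write a[2]=2 → slow++,fast++

slow=2, fast=4, prefix=[1, 2]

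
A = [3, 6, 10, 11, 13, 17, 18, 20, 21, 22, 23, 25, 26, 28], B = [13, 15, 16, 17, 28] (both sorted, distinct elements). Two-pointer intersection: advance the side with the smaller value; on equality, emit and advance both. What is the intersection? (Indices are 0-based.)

[i=0,j=0] 3<13 → i++
[i=1,j=0] 6<13 → i++
[i=2,j=0] 10<13 → i++
[i=3,j=0] 11<13 → i++
[i=4,j=0] 13==13 emit → i++,j++
[i=5,j=1] 17>15 → j++
[i=5,j=2] 17>16 → j++
[i=5,j=3] 17==17 emit → i++,j++
[i=6,j=4] 18<28 → i++
[i=7,j=4] 20<28 → i++
[i=8,j=4] 21<28 → i++
[i=9,j=4] 22<28 → i++
[i=10,j=4] 23<28 → i++
[i=11,j=4] 25<28 → i++
[i=12,j=4] 26<28 → i++
[i=13,j=4] 28==28 emit → i++,j++

intersection = [13, 17, 28]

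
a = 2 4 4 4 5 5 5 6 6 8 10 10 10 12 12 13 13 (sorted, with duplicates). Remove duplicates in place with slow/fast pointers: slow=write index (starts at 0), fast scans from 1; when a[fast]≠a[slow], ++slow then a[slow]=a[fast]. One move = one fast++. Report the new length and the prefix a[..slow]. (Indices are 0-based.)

slow=0 fast=1: a[fast]=4≠a[slow]=2 write a[1]=4, slow++,fast++
slow=1 fast=2: a[fast]=4=a[slow] dup, fast++
slow=1 fast=3: a[fast]=4=a[slow] dup, fast++
slow=1 fast=4: a[fast]=5≠a[slow]=4 write a[2]=5, slow++,fast++
slow=2 fast=5: a[fast]=5=a[slow] dup, fast++
slow=2 fast=6: a[fast]=5=a[slow] dup, fast++
slow=2 fast=7: a[fast]=6≠a[slow]=5 write a[3]=6, slow++,fast++
slow=3 fast=8: a[fast]=6=a[slow] dup, fast++
slow=3 fast=9: a[fast]=8≠a[slow]=6 write a[4]=8, slow++,fast++
slow=4 fast=10: a[fast]=10≠a[slow]=8 write a[5]=10, slow++,fast++
slow=5 fast=11: a[fast]=10=a[slow] dup, fast++
slow=5 fast=12: a[fast]=10=a[slow] dup, fast++
slow=5 fast=13: a[fast]=12≠a[slow]=10 write a[6]=12, slow++,fast++
slow=6 fast=14: a[fast]=12=a[slow] dup, fast++
slow=6 fast=15: a[fast]=13≠a[slow]=12 write a[7]=13, slow++,fast++
slow=7 fast=16: a[fast]=13=a[slow] dup, fast++

length 8; prefix = [2, 4, 5, 6, 8, 10, 12, 13]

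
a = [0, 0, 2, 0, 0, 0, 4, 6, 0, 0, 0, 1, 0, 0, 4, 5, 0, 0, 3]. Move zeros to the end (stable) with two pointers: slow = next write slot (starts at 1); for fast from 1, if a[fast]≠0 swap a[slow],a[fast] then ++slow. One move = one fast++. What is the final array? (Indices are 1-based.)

[2, 4, 6, 1, 4, 5, 3, 0, 0, 0, 0, 0, 0, 0, 0, 0, 0, 0, 0]

slow=1 fast=1: a[fast]=0, fast++
slow=1 fast=2: a[fast]=0, fast++
slow=1 fast=3: a[fast]=2≠0 swap→a[1]=2, slow++,fast++
slow=2 fast=4: a[fast]=0, fast++
slow=2 fast=5: a[fast]=0, fast++
slow=2 fast=6: a[fast]=0, fast++
slow=2 fast=7: a[fast]=4≠0 swap→a[2]=4, slow++,fast++
slow=3 fast=8: a[fast]=6≠0 swap→a[3]=6, slow++,fast++
slow=4 fast=9: a[fast]=0, fast++
slow=4 fast=10: a[fast]=0, fast++
slow=4 fast=11: a[fast]=0, fast++
slow=4 fast=12: a[fast]=1≠0 swap→a[4]=1, slow++,fast++
slow=5 fast=13: a[fast]=0, fast++
slow=5 fast=14: a[fast]=0, fast++
slow=5 fast=15: a[fast]=4≠0 swap→a[5]=4, slow++,fast++
slow=6 fast=16: a[fast]=5≠0 swap→a[6]=5, slow++,fast++
slow=7 fast=17: a[fast]=0, fast++
slow=7 fast=18: a[fast]=0, fast++
slow=7 fast=19: a[fast]=3≠0 swap→a[7]=3, slow++,fast++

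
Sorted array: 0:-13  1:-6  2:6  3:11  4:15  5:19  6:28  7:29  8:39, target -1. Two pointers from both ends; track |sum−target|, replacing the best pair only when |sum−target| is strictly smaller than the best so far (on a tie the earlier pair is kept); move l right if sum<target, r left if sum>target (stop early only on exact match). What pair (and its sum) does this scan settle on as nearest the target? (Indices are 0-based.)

[0,8] -13+39=26 d=27 * → r--
[0,7] -13+29=16 d=17 * → r--
[0,6] -13+28=15 d=16 * → r--
[0,5] -13+19=6 d=7 * → r--
[0,4] -13+15=2 d=3 * → r--
[0,3] -13+11=-2 d=1 * → l++
[1,3] -6+11=5 d=6 → r--
[1,2] -6+6=0 d=1 → r--

pair (-13, 11) with sum -2 (|Δ|=1)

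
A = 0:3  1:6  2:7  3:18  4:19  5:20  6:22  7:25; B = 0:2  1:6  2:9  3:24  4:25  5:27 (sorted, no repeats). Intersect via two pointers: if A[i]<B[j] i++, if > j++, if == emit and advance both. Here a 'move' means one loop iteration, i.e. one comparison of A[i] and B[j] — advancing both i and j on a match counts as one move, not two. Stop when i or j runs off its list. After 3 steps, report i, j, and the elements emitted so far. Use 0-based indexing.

i=2, j=2, emitted=[6]

i=0 j=0: 3>2, j++
i=0 j=1: 3<6, i++
i=1 j=1: 6==6 emit, i++,j++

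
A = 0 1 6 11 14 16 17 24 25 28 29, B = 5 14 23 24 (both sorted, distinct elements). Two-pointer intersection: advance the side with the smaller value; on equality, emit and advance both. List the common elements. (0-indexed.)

intersection = [14, 24]

i=0 j=0: 0<5, i++
i=1 j=0: 1<5, i++
i=2 j=0: 6>5, j++
i=2 j=1: 6<14, i++
i=3 j=1: 11<14, i++
i=4 j=1: 14==14 emit, i++,j++
i=5 j=2: 16<23, i++
i=6 j=2: 17<23, i++
i=7 j=2: 24>23, j++
i=7 j=3: 24==24 emit, i++,j++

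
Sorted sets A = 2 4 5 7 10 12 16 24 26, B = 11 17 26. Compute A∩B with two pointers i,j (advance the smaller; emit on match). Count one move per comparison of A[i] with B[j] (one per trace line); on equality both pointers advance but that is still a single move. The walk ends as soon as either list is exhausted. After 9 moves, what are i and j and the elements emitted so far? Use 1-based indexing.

i=1 j=1: 2<11, i++
i=2 j=1: 4<11, i++
i=3 j=1: 5<11, i++
i=4 j=1: 7<11, i++
i=5 j=1: 10<11, i++
i=6 j=1: 12>11, j++
i=6 j=2: 12<17, i++
i=7 j=2: 16<17, i++
i=8 j=2: 24>17, j++

i=8, j=3, emitted=[]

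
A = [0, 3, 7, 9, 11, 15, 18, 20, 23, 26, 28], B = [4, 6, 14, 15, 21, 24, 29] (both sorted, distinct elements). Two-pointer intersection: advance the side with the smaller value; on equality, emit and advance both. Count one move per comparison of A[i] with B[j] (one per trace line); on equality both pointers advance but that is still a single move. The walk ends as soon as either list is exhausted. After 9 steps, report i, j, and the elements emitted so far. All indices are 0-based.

i=6, j=4, emitted=[15]

i=0 j=0: 0<4, i++
i=1 j=0: 3<4, i++
i=2 j=0: 7>4, j++
i=2 j=1: 7>6, j++
i=2 j=2: 7<14, i++
i=3 j=2: 9<14, i++
i=4 j=2: 11<14, i++
i=5 j=2: 15>14, j++
i=5 j=3: 15==15 emit, i++,j++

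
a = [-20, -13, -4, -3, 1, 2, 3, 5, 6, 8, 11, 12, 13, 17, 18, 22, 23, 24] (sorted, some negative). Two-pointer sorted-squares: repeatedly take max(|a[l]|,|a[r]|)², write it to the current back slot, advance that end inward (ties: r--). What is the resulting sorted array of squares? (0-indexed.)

l=0 r=17: |-20|<=|24| out[17]=576, r--
l=0 r=16: |-20|<=|23| out[16]=529, r--
l=0 r=15: |-20|<=|22| out[15]=484, r--
l=0 r=14: |-20|>|18| out[14]=400, l++
l=1 r=14: |-13|<=|18| out[13]=324, r--
l=1 r=13: |-13|<=|17| out[12]=289, r--
l=1 r=12: |-13|<=|13| out[11]=169, r--
l=1 r=11: |-13|>|12| out[10]=169, l++
l=2 r=11: |-4|<=|12| out[9]=144, r--
l=2 r=10: |-4|<=|11| out[8]=121, r--
l=2 r=9: |-4|<=|8| out[7]=64, r--
l=2 r=8: |-4|<=|6| out[6]=36, r--
l=2 r=7: |-4|<=|5| out[5]=25, r--
l=2 r=6: |-4|>|3| out[4]=16, l++
l=3 r=6: |-3|<=|3| out[3]=9, r--
l=3 r=5: |-3|>|2| out[2]=9, l++
l=4 r=5: |1|<=|2| out[1]=4, r--
l=4 r=4: |1|<=|1| out[0]=1, r--

[1, 4, 9, 9, 16, 25, 36, 64, 121, 144, 169, 169, 289, 324, 400, 484, 529, 576]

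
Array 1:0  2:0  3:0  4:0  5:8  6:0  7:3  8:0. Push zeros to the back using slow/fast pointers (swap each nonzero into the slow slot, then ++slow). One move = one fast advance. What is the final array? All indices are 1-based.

slow=1 fast=1: a[fast]=0, fast++
slow=1 fast=2: a[fast]=0, fast++
slow=1 fast=3: a[fast]=0, fast++
slow=1 fast=4: a[fast]=0, fast++
slow=1 fast=5: a[fast]=8≠0 swap→a[1]=8, slow++,fast++
slow=2 fast=6: a[fast]=0, fast++
slow=2 fast=7: a[fast]=3≠0 swap→a[2]=3, slow++,fast++
slow=3 fast=8: a[fast]=0, fast++

[8, 3, 0, 0, 0, 0, 0, 0]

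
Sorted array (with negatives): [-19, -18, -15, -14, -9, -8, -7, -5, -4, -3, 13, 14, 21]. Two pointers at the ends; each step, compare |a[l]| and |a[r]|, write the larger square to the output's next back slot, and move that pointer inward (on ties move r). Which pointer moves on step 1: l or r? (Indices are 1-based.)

[1,13] |-19|<=|21| out[13]=441 → r--

r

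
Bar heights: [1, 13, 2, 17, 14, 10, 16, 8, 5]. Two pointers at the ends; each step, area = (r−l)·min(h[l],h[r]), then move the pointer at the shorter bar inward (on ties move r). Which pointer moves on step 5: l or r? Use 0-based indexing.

l

[0,8] min(1,5)*8=8 best=8 * → l++
[1,8] min(13,5)*7=35 best=35 * → r--
[1,7] min(13,8)*6=48 best=48 * → r--
[1,6] min(13,16)*5=65 best=65 * → l++
[2,6] min(2,16)*4=8 best=65 → l++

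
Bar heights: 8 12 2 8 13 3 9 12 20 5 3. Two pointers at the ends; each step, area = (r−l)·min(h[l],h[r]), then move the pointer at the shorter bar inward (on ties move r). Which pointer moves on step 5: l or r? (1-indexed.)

[1,11] min(8,3)*10=30 best=30 * → r--
[1,10] min(8,5)*9=45 best=45 * → r--
[1,9] min(8,20)*8=64 best=64 * → l++
[2,9] min(12,20)*7=84 best=84 * → l++
[3,9] min(2,20)*6=12 best=84 → l++

l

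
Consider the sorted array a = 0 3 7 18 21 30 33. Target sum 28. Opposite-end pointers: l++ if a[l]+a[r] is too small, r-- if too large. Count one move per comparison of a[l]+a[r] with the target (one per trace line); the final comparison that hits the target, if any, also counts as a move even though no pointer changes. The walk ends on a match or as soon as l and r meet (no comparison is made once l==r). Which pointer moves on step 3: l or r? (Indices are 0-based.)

l=0 r=6: 0+33=33 >28, r--
l=0 r=5: 0+30=30 >28, r--
l=0 r=4: 0+21=21 <28, l++

l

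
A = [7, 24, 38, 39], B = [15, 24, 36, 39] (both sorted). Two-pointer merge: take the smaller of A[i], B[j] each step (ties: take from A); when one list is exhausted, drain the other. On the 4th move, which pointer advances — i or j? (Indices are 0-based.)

j

i=0 j=0: A[i]=7<=B[j]=15 take 7, i++
i=1 j=0: A[i]=24>B[j]=15 take 15, j++
i=1 j=1: A[i]=24<=B[j]=24 take 24, i++
i=2 j=1: A[i]=38>B[j]=24 take 24, j++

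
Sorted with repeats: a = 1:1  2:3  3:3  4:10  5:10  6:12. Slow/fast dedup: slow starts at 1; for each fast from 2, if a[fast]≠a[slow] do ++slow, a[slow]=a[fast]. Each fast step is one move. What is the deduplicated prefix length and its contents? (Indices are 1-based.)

length 4; prefix = [1, 3, 10, 12]

(s=1,f=2) a[fast]=3≠a[slow]=1 write a[2]=3 → slow++,fast++
(s=2,f=3) a[fast]=3=a[slow] dup → fast++
(s=2,f=4) a[fast]=10≠a[slow]=3 write a[3]=10 → slow++,fast++
(s=3,f=5) a[fast]=10=a[slow] dup → fast++
(s=3,f=6) a[fast]=12≠a[slow]=10 write a[4]=12 → slow++,fast++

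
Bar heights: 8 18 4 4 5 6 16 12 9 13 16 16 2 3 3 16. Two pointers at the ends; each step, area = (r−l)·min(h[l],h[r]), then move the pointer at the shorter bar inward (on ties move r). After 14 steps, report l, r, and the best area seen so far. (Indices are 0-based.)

l=1, r=2, best area=224

[0,15] min(8,16)*15=120 best=120 * → l++
[1,15] min(18,16)*14=224 best=224 * → r--
[1,14] min(18,3)*13=39 best=224 → r--
[1,13] min(18,3)*12=36 best=224 → r--
[1,12] min(18,2)*11=22 best=224 → r--
[1,11] min(18,16)*10=160 best=224 → r--
[1,10] min(18,16)*9=144 best=224 → r--
[1,9] min(18,13)*8=104 best=224 → r--
[1,8] min(18,9)*7=63 best=224 → r--
[1,7] min(18,12)*6=72 best=224 → r--
[1,6] min(18,16)*5=80 best=224 → r--
[1,5] min(18,6)*4=24 best=224 → r--
[1,4] min(18,5)*3=15 best=224 → r--
[1,3] min(18,4)*2=8 best=224 → r--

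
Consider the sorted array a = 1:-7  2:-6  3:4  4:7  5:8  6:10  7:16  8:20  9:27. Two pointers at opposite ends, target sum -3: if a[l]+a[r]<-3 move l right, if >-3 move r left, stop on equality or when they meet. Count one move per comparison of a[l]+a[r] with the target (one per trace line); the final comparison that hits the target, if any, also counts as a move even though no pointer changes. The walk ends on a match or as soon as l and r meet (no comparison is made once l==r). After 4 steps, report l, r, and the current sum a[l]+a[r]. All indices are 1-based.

l=1, r=5, sum=1

[1,9] -7+27=20 >-3 → r--
[1,8] -7+20=13 >-3 → r--
[1,7] -7+16=9 >-3 → r--
[1,6] -7+10=3 >-3 → r--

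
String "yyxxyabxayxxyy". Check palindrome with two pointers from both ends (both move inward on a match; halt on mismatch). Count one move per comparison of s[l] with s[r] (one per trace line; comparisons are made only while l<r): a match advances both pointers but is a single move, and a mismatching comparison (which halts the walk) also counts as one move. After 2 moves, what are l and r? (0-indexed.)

l=2, r=11

l=0 r=13: 'y'=='y', l++,r--
l=1 r=12: 'y'=='y', l++,r--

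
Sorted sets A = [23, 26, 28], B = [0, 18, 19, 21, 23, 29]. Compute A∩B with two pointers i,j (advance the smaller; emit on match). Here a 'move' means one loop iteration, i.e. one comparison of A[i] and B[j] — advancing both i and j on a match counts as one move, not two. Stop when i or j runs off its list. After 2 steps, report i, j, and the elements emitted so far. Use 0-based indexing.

i=0, j=2, emitted=[]

i=0 j=0: 23>0, j++
i=0 j=1: 23>18, j++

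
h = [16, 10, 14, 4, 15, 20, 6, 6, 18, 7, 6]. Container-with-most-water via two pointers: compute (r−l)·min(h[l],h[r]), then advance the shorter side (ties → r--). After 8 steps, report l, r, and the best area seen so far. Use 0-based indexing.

l=5, r=7, best area=128

[0,10] min(16,6)*10=60 best=60 * → r--
[0,9] min(16,7)*9=63 best=63 * → r--
[0,8] min(16,18)*8=128 best=128 * → l++
[1,8] min(10,18)*7=70 best=128 → l++
[2,8] min(14,18)*6=84 best=128 → l++
[3,8] min(4,18)*5=20 best=128 → l++
[4,8] min(15,18)*4=60 best=128 → l++
[5,8] min(20,18)*3=54 best=128 → r--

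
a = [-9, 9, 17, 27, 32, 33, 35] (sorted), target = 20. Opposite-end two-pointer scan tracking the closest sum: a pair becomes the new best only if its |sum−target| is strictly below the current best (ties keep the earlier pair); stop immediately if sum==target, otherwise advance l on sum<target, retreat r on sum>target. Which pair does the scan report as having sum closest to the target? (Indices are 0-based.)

l=0 r=6: -9+35=26 d=6 *, r--
l=0 r=5: -9+33=24 d=4 *, r--
l=0 r=4: -9+32=23 d=3 *, r--
l=0 r=3: -9+27=18 d=2 *, l++
l=1 r=3: 9+27=36 d=16, r--
l=1 r=2: 9+17=26 d=6, r--

pair (-9, 27) with sum 18 (|Δ|=2)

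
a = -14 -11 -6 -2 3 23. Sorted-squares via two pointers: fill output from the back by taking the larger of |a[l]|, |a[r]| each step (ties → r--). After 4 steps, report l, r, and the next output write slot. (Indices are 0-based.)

[0,5] |-14|<=|23| out[5]=529 → r--
[0,4] |-14|>|3| out[4]=196 → l++
[1,4] |-11|>|3| out[3]=121 → l++
[2,4] |-6|>|3| out[2]=36 → l++

l=3, r=4, next write slot=1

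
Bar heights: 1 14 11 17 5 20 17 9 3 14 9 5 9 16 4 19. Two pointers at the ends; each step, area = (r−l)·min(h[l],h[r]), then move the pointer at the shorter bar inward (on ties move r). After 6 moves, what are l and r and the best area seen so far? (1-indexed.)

l=1 r=16: min(1,19)*15=15 best=15 *, l++
l=2 r=16: min(14,19)*14=196 best=196 *, l++
l=3 r=16: min(11,19)*13=143 best=196, l++
l=4 r=16: min(17,19)*12=204 best=204 *, l++
l=5 r=16: min(5,19)*11=55 best=204, l++
l=6 r=16: min(20,19)*10=190 best=204, r--

l=6, r=15, best area=204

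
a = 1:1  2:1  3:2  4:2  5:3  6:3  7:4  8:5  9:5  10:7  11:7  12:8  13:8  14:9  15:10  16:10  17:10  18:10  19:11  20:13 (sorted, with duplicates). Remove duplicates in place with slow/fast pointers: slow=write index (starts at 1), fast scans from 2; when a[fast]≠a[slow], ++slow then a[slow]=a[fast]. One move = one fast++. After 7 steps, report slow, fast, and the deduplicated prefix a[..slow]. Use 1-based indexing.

slow=1 fast=2: a[fast]=1=a[slow] dup, fast++
slow=1 fast=3: a[fast]=2≠a[slow]=1 write a[2]=2, slow++,fast++
slow=2 fast=4: a[fast]=2=a[slow] dup, fast++
slow=2 fast=5: a[fast]=3≠a[slow]=2 write a[3]=3, slow++,fast++
slow=3 fast=6: a[fast]=3=a[slow] dup, fast++
slow=3 fast=7: a[fast]=4≠a[slow]=3 write a[4]=4, slow++,fast++
slow=4 fast=8: a[fast]=5≠a[slow]=4 write a[5]=5, slow++,fast++

slow=5, fast=9, prefix=[1, 2, 3, 4, 5]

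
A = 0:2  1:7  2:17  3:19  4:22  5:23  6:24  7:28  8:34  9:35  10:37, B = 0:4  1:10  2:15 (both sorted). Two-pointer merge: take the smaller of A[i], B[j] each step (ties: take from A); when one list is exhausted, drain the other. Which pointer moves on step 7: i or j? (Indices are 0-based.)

[i=0,j=0] A[i]=2<=B[j]=4 take 2 → i++
[i=1,j=0] A[i]=7>B[j]=4 take 4 → j++
[i=1,j=1] A[i]=7<=B[j]=10 take 7 → i++
[i=2,j=1] A[i]=17>B[j]=10 take 10 → j++
[i=2,j=2] A[i]=17>B[j]=15 take 15 → j++
[i=2,j=3] B done, take A[i]=17 → i++
[i=3,j=3] B done, take A[i]=19 → i++

i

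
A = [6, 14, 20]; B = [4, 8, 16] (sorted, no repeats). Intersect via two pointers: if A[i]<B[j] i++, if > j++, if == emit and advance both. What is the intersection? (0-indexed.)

[i=0,j=0] 6>4 → j++
[i=0,j=1] 6<8 → i++
[i=1,j=1] 14>8 → j++
[i=1,j=2] 14<16 → i++
[i=2,j=2] 20>16 → j++

intersection = []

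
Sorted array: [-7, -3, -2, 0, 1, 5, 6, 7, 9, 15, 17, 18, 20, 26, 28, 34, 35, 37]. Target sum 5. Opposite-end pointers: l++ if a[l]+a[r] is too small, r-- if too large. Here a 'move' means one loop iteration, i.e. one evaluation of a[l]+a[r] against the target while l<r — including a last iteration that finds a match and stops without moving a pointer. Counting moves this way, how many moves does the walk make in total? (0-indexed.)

13 moves

l=0 r=17: -7+37=30 >5, r--
l=0 r=16: -7+35=28 >5, r--
l=0 r=15: -7+34=27 >5, r--
l=0 r=14: -7+28=21 >5, r--
l=0 r=13: -7+26=19 >5, r--
l=0 r=12: -7+20=13 >5, r--
l=0 r=11: -7+18=11 >5, r--
l=0 r=10: -7+17=10 >5, r--
l=0 r=9: -7+15=8 >5, r--
l=0 r=8: -7+9=2 <5, l++
l=1 r=8: -3+9=6 >5, r--
l=1 r=7: -3+7=4 <5, l++
l=2 r=7: -2+7=5, found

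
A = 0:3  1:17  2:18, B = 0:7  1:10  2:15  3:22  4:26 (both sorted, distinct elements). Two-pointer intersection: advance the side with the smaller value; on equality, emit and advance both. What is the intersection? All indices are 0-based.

intersection = []

[i=0,j=0] 3<7 → i++
[i=1,j=0] 17>7 → j++
[i=1,j=1] 17>10 → j++
[i=1,j=2] 17>15 → j++
[i=1,j=3] 17<22 → i++
[i=2,j=3] 18<22 → i++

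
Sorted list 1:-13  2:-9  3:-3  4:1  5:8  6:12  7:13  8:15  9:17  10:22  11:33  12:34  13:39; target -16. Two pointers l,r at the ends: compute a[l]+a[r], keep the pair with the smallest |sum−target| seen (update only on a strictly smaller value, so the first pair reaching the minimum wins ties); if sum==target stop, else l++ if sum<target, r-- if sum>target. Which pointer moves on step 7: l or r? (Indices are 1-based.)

r

l=1 r=13: -13+39=26 d=42 *, r--
l=1 r=12: -13+34=21 d=37 *, r--
l=1 r=11: -13+33=20 d=36 *, r--
l=1 r=10: -13+22=9 d=25 *, r--
l=1 r=9: -13+17=4 d=20 *, r--
l=1 r=8: -13+15=2 d=18 *, r--
l=1 r=7: -13+13=0 d=16 *, r--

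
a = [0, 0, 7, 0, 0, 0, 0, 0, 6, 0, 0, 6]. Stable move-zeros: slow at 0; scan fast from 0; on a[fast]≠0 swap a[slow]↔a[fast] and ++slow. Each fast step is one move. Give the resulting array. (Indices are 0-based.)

[7, 6, 6, 0, 0, 0, 0, 0, 0, 0, 0, 0]

(s=0,f=0) a[fast]=0 → fast++
(s=0,f=1) a[fast]=0 → fast++
(s=0,f=2) a[fast]=7≠0 swap→a[0]=7 → slow++,fast++
(s=1,f=3) a[fast]=0 → fast++
(s=1,f=4) a[fast]=0 → fast++
(s=1,f=5) a[fast]=0 → fast++
(s=1,f=6) a[fast]=0 → fast++
(s=1,f=7) a[fast]=0 → fast++
(s=1,f=8) a[fast]=6≠0 swap→a[1]=6 → slow++,fast++
(s=2,f=9) a[fast]=0 → fast++
(s=2,f=10) a[fast]=0 → fast++
(s=2,f=11) a[fast]=6≠0 swap→a[2]=6 → slow++,fast++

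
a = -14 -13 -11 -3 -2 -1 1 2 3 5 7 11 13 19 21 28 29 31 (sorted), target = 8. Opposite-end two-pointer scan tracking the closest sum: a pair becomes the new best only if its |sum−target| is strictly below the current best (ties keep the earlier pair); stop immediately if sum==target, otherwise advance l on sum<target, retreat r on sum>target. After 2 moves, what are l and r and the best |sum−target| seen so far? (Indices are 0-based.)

l=0 r=17: -14+31=17 d=9 *, r--
l=0 r=16: -14+29=15 d=7 *, r--

l=0, r=15, best |Δ|=7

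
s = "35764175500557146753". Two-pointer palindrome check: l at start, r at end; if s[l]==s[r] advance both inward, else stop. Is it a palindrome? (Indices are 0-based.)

palindrome

[0,19] '3'=='3' → l++,r--
[1,18] '5'=='5' → l++,r--
[2,17] '7'=='7' → l++,r--
[3,16] '6'=='6' → l++,r--
[4,15] '4'=='4' → l++,r--
[5,14] '1'=='1' → l++,r--
[6,13] '7'=='7' → l++,r--
[7,12] '5'=='5' → l++,r--
[8,11] '5'=='5' → l++,r--
[9,10] '0'=='0' → l++,r--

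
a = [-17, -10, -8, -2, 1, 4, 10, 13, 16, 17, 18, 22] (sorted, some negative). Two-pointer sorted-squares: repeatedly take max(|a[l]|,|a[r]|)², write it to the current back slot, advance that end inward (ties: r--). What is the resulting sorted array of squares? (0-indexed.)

[0,11] |-17|<=|22| out[11]=484 → r--
[0,10] |-17|<=|18| out[10]=324 → r--
[0,9] |-17|<=|17| out[9]=289 → r--
[0,8] |-17|>|16| out[8]=289 → l++
[1,8] |-10|<=|16| out[7]=256 → r--
[1,7] |-10|<=|13| out[6]=169 → r--
[1,6] |-10|<=|10| out[5]=100 → r--
[1,5] |-10|>|4| out[4]=100 → l++
[2,5] |-8|>|4| out[3]=64 → l++
[3,5] |-2|<=|4| out[2]=16 → r--
[3,4] |-2|>|1| out[1]=4 → l++
[4,4] |1|<=|1| out[0]=1 → r--

[1, 4, 16, 64, 100, 100, 169, 256, 289, 289, 324, 484]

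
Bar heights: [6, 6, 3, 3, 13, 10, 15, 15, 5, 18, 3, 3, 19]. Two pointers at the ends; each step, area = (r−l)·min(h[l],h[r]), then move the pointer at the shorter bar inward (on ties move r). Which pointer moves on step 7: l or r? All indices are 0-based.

l=0 r=12: min(6,19)*12=72 best=72 *, l++
l=1 r=12: min(6,19)*11=66 best=72, l++
l=2 r=12: min(3,19)*10=30 best=72, l++
l=3 r=12: min(3,19)*9=27 best=72, l++
l=4 r=12: min(13,19)*8=104 best=104 *, l++
l=5 r=12: min(10,19)*7=70 best=104, l++
l=6 r=12: min(15,19)*6=90 best=104, l++

l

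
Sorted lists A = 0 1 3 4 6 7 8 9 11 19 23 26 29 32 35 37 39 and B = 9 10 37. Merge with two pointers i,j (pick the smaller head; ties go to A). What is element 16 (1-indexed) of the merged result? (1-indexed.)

merged[16] = 32

[i=1,j=1] A[i]=0<=B[j]=9 take 0 → i++
[i=2,j=1] A[i]=1<=B[j]=9 take 1 → i++
[i=3,j=1] A[i]=3<=B[j]=9 take 3 → i++
[i=4,j=1] A[i]=4<=B[j]=9 take 4 → i++
[i=5,j=1] A[i]=6<=B[j]=9 take 6 → i++
[i=6,j=1] A[i]=7<=B[j]=9 take 7 → i++
[i=7,j=1] A[i]=8<=B[j]=9 take 8 → i++
[i=8,j=1] A[i]=9<=B[j]=9 take 9 → i++
[i=9,j=1] A[i]=11>B[j]=9 take 9 → j++
[i=9,j=2] A[i]=11>B[j]=10 take 10 → j++
[i=9,j=3] A[i]=11<=B[j]=37 take 11 → i++
[i=10,j=3] A[i]=19<=B[j]=37 take 19 → i++
[i=11,j=3] A[i]=23<=B[j]=37 take 23 → i++
[i=12,j=3] A[i]=26<=B[j]=37 take 26 → i++
[i=13,j=3] A[i]=29<=B[j]=37 take 29 → i++
[i=14,j=3] A[i]=32<=B[j]=37 take 32 → i++
[i=15,j=3] A[i]=35<=B[j]=37 take 35 → i++
[i=16,j=3] A[i]=37<=B[j]=37 take 37 → i++
[i=17,j=3] A[i]=39>B[j]=37 take 37 → j++
[i=17,j=4] B done, take A[i]=39 → i++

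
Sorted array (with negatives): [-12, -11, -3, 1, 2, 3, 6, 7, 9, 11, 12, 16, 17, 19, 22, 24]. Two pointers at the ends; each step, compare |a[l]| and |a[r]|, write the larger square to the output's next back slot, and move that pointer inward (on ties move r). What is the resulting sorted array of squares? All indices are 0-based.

[0,15] |-12|<=|24| out[15]=576 → r--
[0,14] |-12|<=|22| out[14]=484 → r--
[0,13] |-12|<=|19| out[13]=361 → r--
[0,12] |-12|<=|17| out[12]=289 → r--
[0,11] |-12|<=|16| out[11]=256 → r--
[0,10] |-12|<=|12| out[10]=144 → r--
[0,9] |-12|>|11| out[9]=144 → l++
[1,9] |-11|<=|11| out[8]=121 → r--
[1,8] |-11|>|9| out[7]=121 → l++
[2,8] |-3|<=|9| out[6]=81 → r--
[2,7] |-3|<=|7| out[5]=49 → r--
[2,6] |-3|<=|6| out[4]=36 → r--
[2,5] |-3|<=|3| out[3]=9 → r--
[2,4] |-3|>|2| out[2]=9 → l++
[3,4] |1|<=|2| out[1]=4 → r--
[3,3] |1|<=|1| out[0]=1 → r--

[1, 4, 9, 9, 36, 49, 81, 121, 121, 144, 144, 256, 289, 361, 484, 576]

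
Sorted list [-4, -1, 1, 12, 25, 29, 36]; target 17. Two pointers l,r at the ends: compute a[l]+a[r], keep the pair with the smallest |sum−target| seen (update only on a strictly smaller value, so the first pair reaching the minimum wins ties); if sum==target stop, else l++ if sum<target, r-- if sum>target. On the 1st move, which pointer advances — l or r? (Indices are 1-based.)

r

[1,7] -4+36=32 d=15 * → r--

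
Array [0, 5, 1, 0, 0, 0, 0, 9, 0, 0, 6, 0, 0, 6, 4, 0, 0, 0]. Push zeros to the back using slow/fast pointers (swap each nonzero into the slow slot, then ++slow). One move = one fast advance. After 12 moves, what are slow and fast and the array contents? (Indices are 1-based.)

(s=1,f=1) a[fast]=0 → fast++
(s=1,f=2) a[fast]=5≠0 swap→a[1]=5 → slow++,fast++
(s=2,f=3) a[fast]=1≠0 swap→a[2]=1 → slow++,fast++
(s=3,f=4) a[fast]=0 → fast++
(s=3,f=5) a[fast]=0 → fast++
(s=3,f=6) a[fast]=0 → fast++
(s=3,f=7) a[fast]=0 → fast++
(s=3,f=8) a[fast]=9≠0 swap→a[3]=9 → slow++,fast++
(s=4,f=9) a[fast]=0 → fast++
(s=4,f=10) a[fast]=0 → fast++
(s=4,f=11) a[fast]=6≠0 swap→a[4]=6 → slow++,fast++
(s=5,f=12) a[fast]=0 → fast++

slow=5, fast=13, a=[5, 1, 9, 6, 0, 0, 0, 0, 0, 0, 0, 0, 0, 6, 4, 0, 0, 0]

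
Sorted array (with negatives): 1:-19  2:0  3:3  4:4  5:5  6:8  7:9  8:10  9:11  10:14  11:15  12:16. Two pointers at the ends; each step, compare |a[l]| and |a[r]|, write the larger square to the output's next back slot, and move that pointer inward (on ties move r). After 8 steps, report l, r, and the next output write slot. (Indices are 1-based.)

l=2, r=5, next write slot=4

l=1 r=12: |-19|>|16| out[12]=361, l++
l=2 r=12: |0|<=|16| out[11]=256, r--
l=2 r=11: |0|<=|15| out[10]=225, r--
l=2 r=10: |0|<=|14| out[9]=196, r--
l=2 r=9: |0|<=|11| out[8]=121, r--
l=2 r=8: |0|<=|10| out[7]=100, r--
l=2 r=7: |0|<=|9| out[6]=81, r--
l=2 r=6: |0|<=|8| out[5]=64, r--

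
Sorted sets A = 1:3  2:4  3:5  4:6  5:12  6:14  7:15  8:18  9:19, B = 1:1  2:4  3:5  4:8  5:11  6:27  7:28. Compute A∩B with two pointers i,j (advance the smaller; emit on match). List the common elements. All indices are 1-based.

intersection = [4, 5]

i=1 j=1: 3>1, j++
i=1 j=2: 3<4, i++
i=2 j=2: 4==4 emit, i++,j++
i=3 j=3: 5==5 emit, i++,j++
i=4 j=4: 6<8, i++
i=5 j=4: 12>8, j++
i=5 j=5: 12>11, j++
i=5 j=6: 12<27, i++
i=6 j=6: 14<27, i++
i=7 j=6: 15<27, i++
i=8 j=6: 18<27, i++
i=9 j=6: 19<27, i++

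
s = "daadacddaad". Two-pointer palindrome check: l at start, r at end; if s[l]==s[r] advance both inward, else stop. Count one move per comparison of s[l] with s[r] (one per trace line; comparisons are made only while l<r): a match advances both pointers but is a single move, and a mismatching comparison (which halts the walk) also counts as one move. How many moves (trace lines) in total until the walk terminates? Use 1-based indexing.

5 moves

l=1 r=11: 'd'=='d', l++,r--
l=2 r=10: 'a'=='a', l++,r--
l=3 r=9: 'a'=='a', l++,r--
l=4 r=8: 'd'=='d', l++,r--
l=5 r=7: 'a'!='d', stop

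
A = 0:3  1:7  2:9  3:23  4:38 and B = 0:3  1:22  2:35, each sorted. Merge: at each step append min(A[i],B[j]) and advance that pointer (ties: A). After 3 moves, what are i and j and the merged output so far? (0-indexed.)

i=2, j=1, merged so far=[3, 3, 7]

[i=0,j=0] A[i]=3<=B[j]=3 take 3 → i++
[i=1,j=0] A[i]=7>B[j]=3 take 3 → j++
[i=1,j=1] A[i]=7<=B[j]=22 take 7 → i++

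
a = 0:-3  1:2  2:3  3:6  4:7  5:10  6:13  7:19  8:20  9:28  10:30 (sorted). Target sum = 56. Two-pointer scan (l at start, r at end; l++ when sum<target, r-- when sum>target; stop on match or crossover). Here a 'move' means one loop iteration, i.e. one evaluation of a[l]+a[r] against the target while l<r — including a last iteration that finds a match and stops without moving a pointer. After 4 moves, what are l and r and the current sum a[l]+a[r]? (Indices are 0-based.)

l=4, r=10, sum=37

[0,10] -3+30=27 <56 → l++
[1,10] 2+30=32 <56 → l++
[2,10] 3+30=33 <56 → l++
[3,10] 6+30=36 <56 → l++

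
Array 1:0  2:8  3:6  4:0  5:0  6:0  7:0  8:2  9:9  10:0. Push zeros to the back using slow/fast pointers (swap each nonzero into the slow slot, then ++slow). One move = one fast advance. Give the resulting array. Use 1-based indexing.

slow=1 fast=1: a[fast]=0, fast++
slow=1 fast=2: a[fast]=8≠0 swap→a[1]=8, slow++,fast++
slow=2 fast=3: a[fast]=6≠0 swap→a[2]=6, slow++,fast++
slow=3 fast=4: a[fast]=0, fast++
slow=3 fast=5: a[fast]=0, fast++
slow=3 fast=6: a[fast]=0, fast++
slow=3 fast=7: a[fast]=0, fast++
slow=3 fast=8: a[fast]=2≠0 swap→a[3]=2, slow++,fast++
slow=4 fast=9: a[fast]=9≠0 swap→a[4]=9, slow++,fast++
slow=5 fast=10: a[fast]=0, fast++

[8, 6, 2, 9, 0, 0, 0, 0, 0, 0]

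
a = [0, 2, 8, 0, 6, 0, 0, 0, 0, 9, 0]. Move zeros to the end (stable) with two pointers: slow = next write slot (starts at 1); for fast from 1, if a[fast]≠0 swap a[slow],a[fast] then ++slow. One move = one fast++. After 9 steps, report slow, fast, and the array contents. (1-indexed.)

slow=4, fast=10, a=[2, 8, 6, 0, 0, 0, 0, 0, 0, 9, 0]

(s=1,f=1) a[fast]=0 → fast++
(s=1,f=2) a[fast]=2≠0 swap→a[1]=2 → slow++,fast++
(s=2,f=3) a[fast]=8≠0 swap→a[2]=8 → slow++,fast++
(s=3,f=4) a[fast]=0 → fast++
(s=3,f=5) a[fast]=6≠0 swap→a[3]=6 → slow++,fast++
(s=4,f=6) a[fast]=0 → fast++
(s=4,f=7) a[fast]=0 → fast++
(s=4,f=8) a[fast]=0 → fast++
(s=4,f=9) a[fast]=0 → fast++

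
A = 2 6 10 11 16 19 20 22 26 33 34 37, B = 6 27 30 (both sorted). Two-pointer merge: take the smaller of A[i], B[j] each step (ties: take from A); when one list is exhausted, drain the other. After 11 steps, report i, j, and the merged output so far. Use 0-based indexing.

[i=0,j=0] A[i]=2<=B[j]=6 take 2 → i++
[i=1,j=0] A[i]=6<=B[j]=6 take 6 → i++
[i=2,j=0] A[i]=10>B[j]=6 take 6 → j++
[i=2,j=1] A[i]=10<=B[j]=27 take 10 → i++
[i=3,j=1] A[i]=11<=B[j]=27 take 11 → i++
[i=4,j=1] A[i]=16<=B[j]=27 take 16 → i++
[i=5,j=1] A[i]=19<=B[j]=27 take 19 → i++
[i=6,j=1] A[i]=20<=B[j]=27 take 20 → i++
[i=7,j=1] A[i]=22<=B[j]=27 take 22 → i++
[i=8,j=1] A[i]=26<=B[j]=27 take 26 → i++
[i=9,j=1] A[i]=33>B[j]=27 take 27 → j++

i=9, j=2, merged so far=[2, 6, 6, 10, 11, 16, 19, 20, 22, 26, 27]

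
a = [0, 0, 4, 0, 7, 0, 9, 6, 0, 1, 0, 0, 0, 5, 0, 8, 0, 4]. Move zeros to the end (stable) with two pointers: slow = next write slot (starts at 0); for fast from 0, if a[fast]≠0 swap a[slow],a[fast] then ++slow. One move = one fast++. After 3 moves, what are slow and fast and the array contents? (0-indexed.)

slow=1, fast=3, a=[4, 0, 0, 0, 7, 0, 9, 6, 0, 1, 0, 0, 0, 5, 0, 8, 0, 4]

(s=0,f=0) a[fast]=0 → fast++
(s=0,f=1) a[fast]=0 → fast++
(s=0,f=2) a[fast]=4≠0 swap→a[0]=4 → slow++,fast++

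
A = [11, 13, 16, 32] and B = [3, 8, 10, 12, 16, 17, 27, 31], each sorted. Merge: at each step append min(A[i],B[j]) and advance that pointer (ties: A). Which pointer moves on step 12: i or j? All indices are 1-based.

i

[i=1,j=1] A[i]=11>B[j]=3 take 3 → j++
[i=1,j=2] A[i]=11>B[j]=8 take 8 → j++
[i=1,j=3] A[i]=11>B[j]=10 take 10 → j++
[i=1,j=4] A[i]=11<=B[j]=12 take 11 → i++
[i=2,j=4] A[i]=13>B[j]=12 take 12 → j++
[i=2,j=5] A[i]=13<=B[j]=16 take 13 → i++
[i=3,j=5] A[i]=16<=B[j]=16 take 16 → i++
[i=4,j=5] A[i]=32>B[j]=16 take 16 → j++
[i=4,j=6] A[i]=32>B[j]=17 take 17 → j++
[i=4,j=7] A[i]=32>B[j]=27 take 27 → j++
[i=4,j=8] A[i]=32>B[j]=31 take 31 → j++
[i=4,j=9] B done, take A[i]=32 → i++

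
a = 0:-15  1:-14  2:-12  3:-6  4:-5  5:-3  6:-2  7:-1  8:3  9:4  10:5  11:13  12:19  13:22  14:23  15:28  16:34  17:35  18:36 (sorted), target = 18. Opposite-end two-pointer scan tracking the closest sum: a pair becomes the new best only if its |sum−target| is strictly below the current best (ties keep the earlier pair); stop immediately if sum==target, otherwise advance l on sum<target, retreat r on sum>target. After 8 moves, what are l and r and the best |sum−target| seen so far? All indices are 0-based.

l=4, r=14, best |Δ|=1

l=0 r=18: -15+36=21 d=3 *, r--
l=0 r=17: -15+35=20 d=2 *, r--
l=0 r=16: -15+34=19 d=1 *, r--
l=0 r=15: -15+28=13 d=5, l++
l=1 r=15: -14+28=14 d=4, l++
l=2 r=15: -12+28=16 d=2, l++
l=3 r=15: -6+28=22 d=4, r--
l=3 r=14: -6+23=17 d=1, l++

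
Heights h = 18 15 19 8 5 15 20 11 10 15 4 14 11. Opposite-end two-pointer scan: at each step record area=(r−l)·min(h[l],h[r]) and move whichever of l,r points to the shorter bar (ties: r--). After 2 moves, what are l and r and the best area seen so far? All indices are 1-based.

l=1, r=11, best area=154

l=1 r=13: min(18,11)*12=132 best=132 *, r--
l=1 r=12: min(18,14)*11=154 best=154 *, r--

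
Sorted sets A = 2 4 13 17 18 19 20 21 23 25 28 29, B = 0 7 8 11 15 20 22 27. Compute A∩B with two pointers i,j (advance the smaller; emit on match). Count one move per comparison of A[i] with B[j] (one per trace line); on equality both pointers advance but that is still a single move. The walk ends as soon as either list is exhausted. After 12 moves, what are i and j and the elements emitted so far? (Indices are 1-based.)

i=8, j=7, emitted=[20]

[i=1,j=1] 2>0 → j++
[i=1,j=2] 2<7 → i++
[i=2,j=2] 4<7 → i++
[i=3,j=2] 13>7 → j++
[i=3,j=3] 13>8 → j++
[i=3,j=4] 13>11 → j++
[i=3,j=5] 13<15 → i++
[i=4,j=5] 17>15 → j++
[i=4,j=6] 17<20 → i++
[i=5,j=6] 18<20 → i++
[i=6,j=6] 19<20 → i++
[i=7,j=6] 20==20 emit → i++,j++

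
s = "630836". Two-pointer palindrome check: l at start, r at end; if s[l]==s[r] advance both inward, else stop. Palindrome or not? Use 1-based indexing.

[1,6] '6'=='6' → l++,r--
[2,5] '3'=='3' → l++,r--
[3,4] '0'!='8' → stop

not a palindrome (mismatch at 3,4)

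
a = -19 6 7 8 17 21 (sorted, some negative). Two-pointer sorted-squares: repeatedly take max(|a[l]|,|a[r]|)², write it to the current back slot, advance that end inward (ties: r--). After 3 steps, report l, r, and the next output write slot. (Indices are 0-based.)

[0,5] |-19|<=|21| out[5]=441 → r--
[0,4] |-19|>|17| out[4]=361 → l++
[1,4] |6|<=|17| out[3]=289 → r--

l=1, r=3, next write slot=2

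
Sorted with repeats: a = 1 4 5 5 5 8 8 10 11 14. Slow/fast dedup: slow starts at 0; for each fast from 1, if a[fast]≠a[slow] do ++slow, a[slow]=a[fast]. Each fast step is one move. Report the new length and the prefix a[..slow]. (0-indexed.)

slow=0 fast=1: a[fast]=4≠a[slow]=1 write a[1]=4, slow++,fast++
slow=1 fast=2: a[fast]=5≠a[slow]=4 write a[2]=5, slow++,fast++
slow=2 fast=3: a[fast]=5=a[slow] dup, fast++
slow=2 fast=4: a[fast]=5=a[slow] dup, fast++
slow=2 fast=5: a[fast]=8≠a[slow]=5 write a[3]=8, slow++,fast++
slow=3 fast=6: a[fast]=8=a[slow] dup, fast++
slow=3 fast=7: a[fast]=10≠a[slow]=8 write a[4]=10, slow++,fast++
slow=4 fast=8: a[fast]=11≠a[slow]=10 write a[5]=11, slow++,fast++
slow=5 fast=9: a[fast]=14≠a[slow]=11 write a[6]=14, slow++,fast++

length 7; prefix = [1, 4, 5, 8, 10, 11, 14]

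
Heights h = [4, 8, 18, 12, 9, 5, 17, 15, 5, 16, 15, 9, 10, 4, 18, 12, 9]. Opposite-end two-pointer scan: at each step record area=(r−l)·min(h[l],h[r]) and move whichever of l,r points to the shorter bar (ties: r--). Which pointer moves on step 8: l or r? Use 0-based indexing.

l=0 r=16: min(4,9)*16=64 best=64 *, l++
l=1 r=16: min(8,9)*15=120 best=120 *, l++
l=2 r=16: min(18,9)*14=126 best=126 *, r--
l=2 r=15: min(18,12)*13=156 best=156 *, r--
l=2 r=14: min(18,18)*12=216 best=216 *, r--
l=2 r=13: min(18,4)*11=44 best=216, r--
l=2 r=12: min(18,10)*10=100 best=216, r--
l=2 r=11: min(18,9)*9=81 best=216, r--

r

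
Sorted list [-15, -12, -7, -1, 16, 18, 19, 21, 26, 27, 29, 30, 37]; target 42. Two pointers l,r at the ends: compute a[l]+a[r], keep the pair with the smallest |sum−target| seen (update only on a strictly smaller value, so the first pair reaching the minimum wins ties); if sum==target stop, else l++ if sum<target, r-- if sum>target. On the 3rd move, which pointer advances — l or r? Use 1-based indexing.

l=1 r=13: -15+37=22 d=20 *, l++
l=2 r=13: -12+37=25 d=17 *, l++
l=3 r=13: -7+37=30 d=12 *, l++

l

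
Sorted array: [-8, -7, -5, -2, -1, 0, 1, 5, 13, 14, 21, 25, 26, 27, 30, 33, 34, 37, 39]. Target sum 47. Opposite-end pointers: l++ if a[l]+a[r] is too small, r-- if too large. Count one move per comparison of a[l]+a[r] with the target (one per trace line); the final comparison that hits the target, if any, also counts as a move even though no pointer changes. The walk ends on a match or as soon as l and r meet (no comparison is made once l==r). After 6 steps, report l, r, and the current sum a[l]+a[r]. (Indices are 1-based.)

[1,19] -8+39=31 <47 → l++
[2,19] -7+39=32 <47 → l++
[3,19] -5+39=34 <47 → l++
[4,19] -2+39=37 <47 → l++
[5,19] -1+39=38 <47 → l++
[6,19] 0+39=39 <47 → l++

l=7, r=19, sum=40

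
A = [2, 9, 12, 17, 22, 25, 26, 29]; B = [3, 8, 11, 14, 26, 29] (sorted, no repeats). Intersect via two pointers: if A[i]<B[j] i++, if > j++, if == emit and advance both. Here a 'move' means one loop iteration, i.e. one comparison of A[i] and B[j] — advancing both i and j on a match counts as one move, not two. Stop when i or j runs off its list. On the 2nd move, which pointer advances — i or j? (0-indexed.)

j

i=0 j=0: 2<3, i++
i=1 j=0: 9>3, j++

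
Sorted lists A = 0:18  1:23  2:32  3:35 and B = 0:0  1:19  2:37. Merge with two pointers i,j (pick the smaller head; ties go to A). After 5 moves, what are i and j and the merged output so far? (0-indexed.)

i=0 j=0: A[i]=18>B[j]=0 take 0, j++
i=0 j=1: A[i]=18<=B[j]=19 take 18, i++
i=1 j=1: A[i]=23>B[j]=19 take 19, j++
i=1 j=2: A[i]=23<=B[j]=37 take 23, i++
i=2 j=2: A[i]=32<=B[j]=37 take 32, i++

i=3, j=2, merged so far=[0, 18, 19, 23, 32]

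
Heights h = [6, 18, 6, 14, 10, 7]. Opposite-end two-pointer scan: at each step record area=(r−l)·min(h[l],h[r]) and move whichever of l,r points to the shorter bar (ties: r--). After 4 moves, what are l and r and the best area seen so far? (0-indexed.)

l=1, r=2, best area=30

[0,5] min(6,7)*5=30 best=30 * → l++
[1,5] min(18,7)*4=28 best=30 → r--
[1,4] min(18,10)*3=30 best=30 → r--
[1,3] min(18,14)*2=28 best=30 → r--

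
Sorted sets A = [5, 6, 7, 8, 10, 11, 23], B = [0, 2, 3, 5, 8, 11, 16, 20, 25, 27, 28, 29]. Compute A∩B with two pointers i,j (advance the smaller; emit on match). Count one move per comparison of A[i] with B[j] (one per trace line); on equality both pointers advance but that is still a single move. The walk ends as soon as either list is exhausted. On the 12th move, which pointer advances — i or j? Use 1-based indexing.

i=1 j=1: 5>0, j++
i=1 j=2: 5>2, j++
i=1 j=3: 5>3, j++
i=1 j=4: 5==5 emit, i++,j++
i=2 j=5: 6<8, i++
i=3 j=5: 7<8, i++
i=4 j=5: 8==8 emit, i++,j++
i=5 j=6: 10<11, i++
i=6 j=6: 11==11 emit, i++,j++
i=7 j=7: 23>16, j++
i=7 j=8: 23>20, j++
i=7 j=9: 23<25, i++

i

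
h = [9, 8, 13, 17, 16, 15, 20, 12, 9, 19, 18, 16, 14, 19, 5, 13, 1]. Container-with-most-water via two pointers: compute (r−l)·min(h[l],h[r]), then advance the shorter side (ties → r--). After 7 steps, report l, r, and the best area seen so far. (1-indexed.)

[1,17] min(9,1)*16=16 best=16 * → r--
[1,16] min(9,13)*15=135 best=135 * → l++
[2,16] min(8,13)*14=112 best=135 → l++
[3,16] min(13,13)*13=169 best=169 * → r--
[3,15] min(13,5)*12=60 best=169 → r--
[3,14] min(13,19)*11=143 best=169 → l++
[4,14] min(17,19)*10=170 best=170 * → l++

l=5, r=14, best area=170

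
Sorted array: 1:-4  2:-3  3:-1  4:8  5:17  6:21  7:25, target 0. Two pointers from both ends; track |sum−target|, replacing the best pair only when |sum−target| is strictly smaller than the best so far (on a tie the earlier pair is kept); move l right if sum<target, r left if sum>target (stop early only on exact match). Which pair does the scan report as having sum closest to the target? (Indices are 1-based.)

pair (-4, 8) with sum 4 (|Δ|=4)

[1,7] -4+25=21 d=21 * → r--
[1,6] -4+21=17 d=17 * → r--
[1,5] -4+17=13 d=13 * → r--
[1,4] -4+8=4 d=4 * → r--
[1,3] -4+-1=-5 d=5 → l++
[2,3] -3+-1=-4 d=4 → l++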